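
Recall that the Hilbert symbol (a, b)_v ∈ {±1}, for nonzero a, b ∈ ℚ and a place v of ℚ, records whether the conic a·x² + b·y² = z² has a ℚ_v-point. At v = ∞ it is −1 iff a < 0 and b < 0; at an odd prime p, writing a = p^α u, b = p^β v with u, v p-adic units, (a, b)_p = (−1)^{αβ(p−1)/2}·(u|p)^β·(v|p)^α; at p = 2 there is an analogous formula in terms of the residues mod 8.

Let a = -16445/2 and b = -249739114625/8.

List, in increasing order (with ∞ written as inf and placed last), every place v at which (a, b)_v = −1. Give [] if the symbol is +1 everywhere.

(a, b) ≡ (-32890, -130) mod (ℚ^×)²; places V = {2, 5, 7, 11, 13, 23, ∞}.
(a,b)_5: α=1, u≡3; β=3, v≡1 (mod 5); (3|5)=-1, (1|5)=+1; sign (−1)^0·-1^3·+1^1 = -1.
(a,b)_13: α=1, u≡11; β=1, v≡1 (mod 13); (11|13)=-1, (1|13)=+1; sign (−1)^0·-1^1·+1^1 = -1.
(a,b)_11: α=1, u≡6; β=2, v≡8 (mod 11); (6|11)=-1, (8|11)=-1; sign (−1)^0·-1^2·-1^1 = -1.
(a,b)_23: α=1, u≡22; β=2, v≡8 (mod 23); (22|23)=-1, (8|23)=+1; sign (−1)^0·-1^2·+1^1 = +1.
(a,b)_7: α=0, u≡6; β=4, v≡6 (mod 7); (6|7)=-1, (6|7)=-1; sign (−1)^0·-1^4·-1^0 = +1.
(a,b)_∞: sgn(-32890)=−, sgn(-130)=−, so -1.
(a,b)_2: α=-1, β=-3; u≡3, v≡7 (mod 8); ε(u)ε(v)=1·1, αω(v)=-1·0, βω(u)=-3·1; sum ≡ 0  ⇒  +1.
|Ram(-32890, -130)| = 4, even; anisotropic at {5, 11, 13, ∞}.

[5, 11, 13, inf]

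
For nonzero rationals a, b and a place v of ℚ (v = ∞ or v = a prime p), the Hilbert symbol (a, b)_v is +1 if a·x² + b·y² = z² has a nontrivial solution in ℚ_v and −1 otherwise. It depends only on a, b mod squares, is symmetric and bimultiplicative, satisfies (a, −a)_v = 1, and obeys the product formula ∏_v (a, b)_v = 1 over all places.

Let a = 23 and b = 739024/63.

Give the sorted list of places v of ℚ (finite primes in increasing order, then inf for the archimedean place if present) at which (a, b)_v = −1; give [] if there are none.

[2, 17]

Mod squares: a ≡ 23, b ≡ 323323. Check v ∈ {∞, 2, 3, 7, 11, 13, 17, 19, 23}.
v=2: v_2(a)=0, v_2(b)=4; units ≡ 7, 3 (mod 8); ε·ε+αω+βω = 1·1+0·1+4·0 ≡ 1  ⇒  (a,b)_2 = -1.
v=13: a=13^0·(≡10), b=13^1·(≡7) mod 13; (10|13)=+1, (7|13)=-1; (−1)^{0·1·6}·(+1)^1·(-1)^0 = +1.
v=3: a=3^0·(≡2), b=3^-2·(≡1) mod 3; (2|3)=-1, (1|3)=+1; (−1)^{0·-2·1}·(-1)^-2·(+1)^0 = +1.
v=17: a=17^0·(≡6), b=17^1·(≡13) mod 17; (6|17)=-1, (13|17)=+1; (−1)^{0·1·8}·(-1)^1·(+1)^0 = -1.
v=23: a=23^1·(≡1), b=23^0·(≡2) mod 23; (1|23)=+1, (2|23)=+1; (−1)^{1·0·11}·(+1)^0·(+1)^1 = +1.
v=11: a=11^0·(≡1), b=11^1·(≡5) mod 11; (1|11)=+1, (5|11)=+1; (−1)^{0·1·5}·(+1)^1·(+1)^0 = +1.
v=19: a=19^0·(≡4), b=19^1·(≡10) mod 19; (4|19)=+1, (10|19)=-1; (−1)^{0·1·9}·(+1)^1·(-1)^0 = +1.
v=∞: 23 > 0 and 323323 > 0  ⇒  (a,b)_∞ = +1.
v=7: a=7^0·(≡2), b=7^-1·(≡3) mod 7; (2|7)=+1, (3|7)=-1; (−1)^{0·-1·3}·(+1)^-1·(-1)^0 = +1.
(23, 323323 / ℚ) ramifies at {2, 17}: a division algebra.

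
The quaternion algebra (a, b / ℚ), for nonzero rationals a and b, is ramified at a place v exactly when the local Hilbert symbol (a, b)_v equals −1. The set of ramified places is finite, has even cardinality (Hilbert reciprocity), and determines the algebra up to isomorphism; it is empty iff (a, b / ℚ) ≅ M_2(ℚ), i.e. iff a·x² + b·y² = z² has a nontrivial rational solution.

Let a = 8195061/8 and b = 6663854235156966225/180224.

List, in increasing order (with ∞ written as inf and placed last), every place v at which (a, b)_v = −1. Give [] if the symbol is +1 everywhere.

Mod squares: a ≡ 45402, b ≡ 11. Check v ∈ {∞, 2, 3, 5, 7, 11, 19, 23, 47}.
v=3: a=3^1·(≡2), b=3^6·(≡2) mod 3; (2|3)=-1, (2|3)=-1; (−1)^{1·6·1}·(-1)^6·(-1)^1 = -1.
v=11: a=11^0·(≡9), b=11^-1·(≡3) mod 11; (9|11)=+1, (3|11)=+1; (−1)^{0·-1·5}·(+1)^-1·(+1)^0 = +1.
v=7: a=7^1·(≡1), b=7^4·(≡1) mod 7; (1|7)=+1, (1|7)=+1; (−1)^{1·4·3}·(+1)^4·(+1)^1 = +1.
v=23: a=23^1·(≡19), b=23^2·(≡14) mod 23; (19|23)=-1, (14|23)=-1; (−1)^{1·2·11}·(-1)^2·(-1)^1 = -1.
v=19: a=19^2·(≡9), b=19^4·(≡4) mod 19; (9|19)=+1, (4|19)=+1; (−1)^{2·4·9}·(+1)^4·(+1)^2 = +1.
v=5: a=5^0·(≡2), b=5^2·(≡1) mod 5; (2|5)=-1, (1|5)=+1; (−1)^{0·2·2}·(-1)^2·(+1)^0 = +1.
v=2: v_2(a)=-3, v_2(b)=-14; units ≡ 5, 3 (mod 8); ε·ε+αω+βω = 0·1+-3·1+-14·1 ≡ 1  ⇒  (a,b)_2 = -1.
v=47: a=47^1·(≡5), b=47^2·(≡44) mod 47; (5|47)=-1, (44|47)=-1; (−1)^{1·2·23}·(-1)^2·(-1)^1 = -1.
v=∞: 45402 > 0 and 11 > 0  ⇒  (a,b)_∞ = +1.
Ram(45402, 11) = {2, 3, 23, 47}; no ℚ_2-point on the conic.

[2, 3, 23, 47]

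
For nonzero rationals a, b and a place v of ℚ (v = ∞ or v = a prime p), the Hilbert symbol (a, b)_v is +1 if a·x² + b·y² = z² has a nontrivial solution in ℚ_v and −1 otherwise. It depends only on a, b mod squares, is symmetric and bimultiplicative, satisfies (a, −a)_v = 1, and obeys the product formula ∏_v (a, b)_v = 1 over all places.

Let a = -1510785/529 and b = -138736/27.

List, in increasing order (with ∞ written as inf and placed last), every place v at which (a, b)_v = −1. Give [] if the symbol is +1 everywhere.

Mod squares: a ≡ -465, b ≡ -26013. Check v ∈ {∞, 2, 3, 5, 13, 19, 23, 29, 31}.
v=23: a=23^-2·(≡16), b=23^1·(≡10) mod 23; (16|23)=+1, (10|23)=-1; (−1)^{-2·1·11}·(+1)^1·(-1)^-2 = +1.
v=13: a=13^0·(≡4), b=13^1·(≡1) mod 13; (4|13)=+1, (1|13)=+1; (−1)^{0·1·6}·(+1)^1·(+1)^0 = +1.
v=29: a=29^0·(≡4), b=29^1·(≡14) mod 29; (4|29)=+1, (14|29)=-1; (−1)^{0·1·14}·(+1)^1·(-1)^0 = +1.
v=3: a=3^3·(≡1), b=3^-3·(≡2) mod 3; (1|3)=+1, (2|3)=-1; (−1)^{3·-3·1}·(+1)^-3·(-1)^3 = +1.
v=5: a=5^1·(≡2), b=5^0·(≡2) mod 5; (2|5)=-1, (2|5)=-1; (−1)^{1·0·2}·(-1)^0·(-1)^1 = -1.
v=31: a=31^1·(≡14), b=31^0·(≡26) mod 31; (14|31)=+1, (26|31)=-1; (−1)^{1·0·15}·(+1)^0·(-1)^1 = -1.
v=19: a=19^2·(≡8), b=19^0·(≡5) mod 19; (8|19)=-1, (5|19)=+1; (−1)^{2·0·9}·(-1)^0·(+1)^2 = +1.
v=∞: -465 < 0 and -26013 < 0  ⇒  (a,b)_∞ = -1.
v=2: v_2(a)=0, v_2(b)=4; units ≡ 7, 3 (mod 8); ε·ε+αω+βω = 1·1+0·1+4·0 ≡ 1  ⇒  (a,b)_2 = -1.
Ram(-465, -26013) = {2, 5, 31, ∞}; no ℚ_2-point on the conic.

[2, 5, 31, inf]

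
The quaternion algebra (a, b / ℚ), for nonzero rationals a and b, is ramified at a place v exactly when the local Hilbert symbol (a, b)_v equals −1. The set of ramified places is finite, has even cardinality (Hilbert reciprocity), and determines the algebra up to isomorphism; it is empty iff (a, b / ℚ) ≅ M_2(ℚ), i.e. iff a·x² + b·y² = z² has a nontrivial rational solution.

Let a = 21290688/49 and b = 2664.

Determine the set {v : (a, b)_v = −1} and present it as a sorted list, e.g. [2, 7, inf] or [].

(a, b) ≡ (3, 74) mod (ℚ^×)²; places V = {2, 3, 7, 37, ∞}.
(a,b)_7: α=-2, u≡6; β=0, v≡4 (mod 7); (6|7)=-1, (4|7)=+1; sign (−1)^0·-1^0·+1^-2 = +1.
(a,b)_2: α=6, β=3; u≡3, v≡5 (mod 8); ε(u)ε(v)=1·0, αω(v)=6·1, βω(u)=3·1; sum ≡ 1  ⇒  -1.
(a,b)_3: α=5, u≡1; β=2, v≡2 (mod 3); (1|3)=+1, (2|3)=-1; sign (−1)^0·+1^2·-1^5 = -1.
(a,b)_37: α=2, u≡1; β=1, v≡35 (mod 37); (1|37)=+1, (35|37)=-1; sign (−1)^0·+1^1·-1^2 = +1.
(a,b)_∞: sgn(3)=+, sgn(74)=+, so +1.
(3, 74 / ℚ) ramifies at {2, 3}: a division algebra.

[2, 3]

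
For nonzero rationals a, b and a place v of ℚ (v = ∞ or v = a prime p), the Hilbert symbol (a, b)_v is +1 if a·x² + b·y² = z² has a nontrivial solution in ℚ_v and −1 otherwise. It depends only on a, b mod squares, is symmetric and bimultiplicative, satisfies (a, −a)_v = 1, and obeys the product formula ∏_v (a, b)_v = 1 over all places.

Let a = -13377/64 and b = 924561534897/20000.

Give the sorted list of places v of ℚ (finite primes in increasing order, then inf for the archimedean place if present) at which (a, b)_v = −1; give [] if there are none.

[3, 11]

Mod squares: a ≡ -273, b ≡ 34034. Check v ∈ {∞, 2, 3, 5, 7, 11, 13, 17}.
v=7: a=7^3·(≡3), b=7^3·(≡4) mod 7; (3|7)=-1, (4|7)=+1; (−1)^{3·3·3}·(-1)^3·(+1)^3 = +1.
v=2: v_2(a)=-6, v_2(b)=-5; units ≡ 7, 1 (mod 8); ε·ε+αω+βω = 1·0+-6·0+-5·0 ≡ 0  ⇒  (a,b)_2 = +1.
v=5: a=5^0·(≡2), b=5^-4·(≡1) mod 5; (2|5)=-1, (1|5)=+1; (−1)^{0·-4·2}·(-1)^-4·(+1)^0 = +1.
v=11: a=11^0·(≡6), b=11^1·(≡9) mod 11; (6|11)=-1, (9|11)=+1; (−1)^{0·1·5}·(-1)^1·(+1)^0 = -1.
v=17: a=17^0·(≡8), b=17^1·(≡9) mod 17; (8|17)=+1, (9|17)=+1; (−1)^{0·1·8}·(+1)^1·(+1)^0 = +1.
v=∞: -273 < 0 and 34034 > 0  ⇒  (a,b)_∞ = +1.
v=3: a=3^1·(≡2), b=3^8·(≡2) mod 3; (2|3)=-1, (2|3)=-1; (−1)^{1·8·1}·(-1)^8·(-1)^1 = -1.
v=13: a=13^1·(≡2), b=13^3·(≡5) mod 13; (2|13)=-1, (5|13)=-1; (−1)^{1·3·6}·(-1)^3·(-1)^1 = +1.
|Ram(-273, 34034)| = 2, even; anisotropic at {3, 11}.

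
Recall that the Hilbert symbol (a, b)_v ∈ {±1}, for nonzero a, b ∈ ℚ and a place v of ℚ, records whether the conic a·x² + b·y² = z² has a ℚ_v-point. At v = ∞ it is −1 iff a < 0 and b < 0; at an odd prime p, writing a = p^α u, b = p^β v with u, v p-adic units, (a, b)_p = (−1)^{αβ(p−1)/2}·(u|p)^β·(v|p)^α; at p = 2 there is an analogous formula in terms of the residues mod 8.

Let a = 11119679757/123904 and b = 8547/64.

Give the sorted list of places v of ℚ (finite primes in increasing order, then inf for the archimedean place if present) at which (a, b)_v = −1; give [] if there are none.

(a, b) ≡ (42253, 8547) mod (ℚ^×)²; places V = {2, 3, 7, 11, 19, 29, 31, 37, 47, ∞}.
(a,b)_2: α=-10, β=-6; u≡5, v≡3 (mod 8); ε(u)ε(v)=0·1, αω(v)=-10·1, βω(u)=-6·1; sum ≡ 0  ⇒  +1.
(a,b)_31: α=1, u≡24; β=0, v≡11 (mod 31); (24|31)=-1, (11|31)=-1; sign (−1)^0·-1^0·-1^1 = -1.
(a,b)_37: α=0, u≡11; β=1, v≡25 (mod 37); (11|37)=+1, (25|37)=+1; sign (−1)^0·+1^1·+1^0 = +1.
(a,b)_11: α=-2, u≡10; β=1, v≡2 (mod 11); (10|11)=-1, (2|11)=-1; sign (−1)^0·-1^1·-1^-2 = -1.
(a,b)_29: α=1, u≡1; β=0, v≡18 (mod 29); (1|29)=+1, (18|29)=-1; sign (−1)^0·+1^0·-1^1 = -1.
(a,b)_∞: sgn(42253)=+, sgn(8547)=+, so +1.
(a,b)_19: α=2, u≡11; β=0, v≡5 (mod 19); (11|19)=+1, (5|19)=+1; sign (−1)^0·+1^0·+1^2 = +1.
(a,b)_7: α=0, u≡1; β=1, v≡3 (mod 7); (1|7)=+1, (3|7)=-1; sign (−1)^0·+1^1·-1^0 = +1.
(a,b)_3: α=6, u≡1; β=1, v≡2 (mod 3); (1|3)=+1, (2|3)=-1; sign (−1)^0·+1^1·-1^6 = +1.
(a,b)_47: α=1, u≡8; β=0, v≡30 (mod 47); (8|47)=+1, (30|47)=-1; sign (−1)^0·+1^0·-1^1 = -1.
(42253, 8547 / ℚ) ramifies at {11, 29, 31, 47}: a division algebra.

[11, 29, 31, 47]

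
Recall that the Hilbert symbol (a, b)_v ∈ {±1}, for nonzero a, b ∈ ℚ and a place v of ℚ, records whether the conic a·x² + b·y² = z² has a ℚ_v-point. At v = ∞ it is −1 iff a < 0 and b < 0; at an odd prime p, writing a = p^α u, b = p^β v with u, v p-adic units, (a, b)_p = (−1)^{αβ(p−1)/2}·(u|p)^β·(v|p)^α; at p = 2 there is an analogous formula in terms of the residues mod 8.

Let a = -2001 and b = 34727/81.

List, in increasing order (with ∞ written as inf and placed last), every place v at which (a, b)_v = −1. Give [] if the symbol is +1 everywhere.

[2, 3, 23, 29]

Mod squares: a ≡ -2001, b ≡ 287. Check v ∈ {∞, 2, 3, 7, 11, 23, 29, 41}.
v=23: a=23^1·(≡5), b=23^0·(≡17) mod 23; (5|23)=-1, (17|23)=-1; (−1)^{1·0·11}·(-1)^0·(-1)^1 = -1.
v=2: v_2(a)=0, v_2(b)=0; units ≡ 7, 7 (mod 8); ε·ε+αω+βω = 1·1+0·0+0·0 ≡ 1  ⇒  (a,b)_2 = -1.
v=41: a=41^0·(≡8), b=41^1·(≡14) mod 41; (8|41)=+1, (14|41)=-1; (−1)^{0·1·20}·(+1)^1·(-1)^0 = +1.
v=∞: -2001 < 0 and 287 > 0  ⇒  (a,b)_∞ = +1.
v=29: a=29^1·(≡18), b=29^0·(≡17) mod 29; (18|29)=-1, (17|29)=-1; (−1)^{1·0·14}·(-1)^0·(-1)^1 = -1.
v=3: a=3^1·(≡2), b=3^-4·(≡2) mod 3; (2|3)=-1, (2|3)=-1; (−1)^{1·-4·1}·(-1)^-4·(-1)^1 = -1.
v=11: a=11^0·(≡1), b=11^2·(≡3) mod 11; (1|11)=+1, (3|11)=+1; (−1)^{0·2·5}·(+1)^2·(+1)^0 = +1.
v=7: a=7^0·(≡1), b=7^1·(≡3) mod 7; (1|7)=+1, (3|7)=-1; (−1)^{0·1·3}·(+1)^1·(-1)^0 = +1.
Ram(-2001, 287) = {2, 3, 23, 29}; no ℚ_2-point on the conic.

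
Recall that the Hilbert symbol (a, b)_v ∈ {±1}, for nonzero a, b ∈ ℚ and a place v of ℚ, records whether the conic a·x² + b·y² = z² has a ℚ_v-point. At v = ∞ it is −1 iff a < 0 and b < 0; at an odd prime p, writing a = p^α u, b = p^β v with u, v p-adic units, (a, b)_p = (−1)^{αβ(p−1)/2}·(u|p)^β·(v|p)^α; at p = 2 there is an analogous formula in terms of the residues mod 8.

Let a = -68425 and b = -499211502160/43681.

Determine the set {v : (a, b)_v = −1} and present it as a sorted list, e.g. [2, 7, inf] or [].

[2, 5, 7, 17, 23, inf]

(a, b) ≡ (-2737, -85) mod (ℚ^×)²; places V = {2, 5, 7, 11, 17, 19, 23, ∞}.
(a,b)_5: α=2, u≡3; β=1, v≡3 (mod 5); (3|5)=-1, (3|5)=-1; sign (−1)^0·-1^1·-1^2 = -1.
(a,b)_2: α=0, β=4; u≡7, v≡3 (mod 8); ε(u)ε(v)=1·1, αω(v)=0·1, βω(u)=4·0; sum ≡ 1  ⇒  -1.
(a,b)_19: α=0, u≡13; β=-2, v≡18 (mod 19); (13|19)=-1, (18|19)=-1; sign (−1)^0·-1^-2·-1^0 = +1.
(a,b)_7: α=1, u≡4; β=4, v≡5 (mod 7); (4|7)=+1, (5|7)=-1; sign (−1)^0·+1^4·-1^1 = -1.
(a,b)_11: α=0, u≡6; β=-2, v≡4 (mod 11); (6|11)=-1, (4|11)=+1; sign (−1)^0·-1^-2·+1^0 = +1.
(a,b)_23: α=1, u≡15; β=2, v≡10 (mod 23); (15|23)=-1, (10|23)=-1; sign (−1)^0·-1^2·-1^1 = -1.
(a,b)_17: α=1, u≡4; β=3, v≡5 (mod 17); (4|17)=+1, (5|17)=-1; sign (−1)^0·+1^3·-1^1 = -1.
(a,b)_∞: sgn(-2737)=−, sgn(-85)=−, so -1.
(-2737, -85 / ℚ) ramifies at {2, 5, 7, 17, 23, ∞}: a division algebra.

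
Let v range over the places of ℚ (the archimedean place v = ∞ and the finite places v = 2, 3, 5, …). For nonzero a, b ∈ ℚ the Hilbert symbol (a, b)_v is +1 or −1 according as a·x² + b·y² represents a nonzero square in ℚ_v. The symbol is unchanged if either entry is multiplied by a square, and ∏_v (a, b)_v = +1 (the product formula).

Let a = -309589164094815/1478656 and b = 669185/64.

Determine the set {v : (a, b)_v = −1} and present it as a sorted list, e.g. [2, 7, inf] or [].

(a, b) ≡ (-215, 1265) mod (ℚ^×)²; places V = {2, 3, 5, 11, 17, 19, 23, 31, 43, ∞}.
(a,b)_19: α=-2, u≡12; β=0, v≡17 (mod 19); (12|19)=-1, (17|19)=+1; sign (−1)^0·-1^0·+1^-2 = +1.
(a,b)_17: α=2, u≡12; β=0, v≡5 (mod 17); (12|17)=-1, (5|17)=-1; sign (−1)^0·-1^0·-1^2 = +1.
(a,b)_11: α=2, u≡3; β=1, v≡3 (mod 11); (3|11)=+1, (3|11)=+1; sign (−1)^0·+1^1·+1^2 = +1.
(a,b)_43: α=1, u≡25; β=0, v≡5 (mod 43); (25|43)=+1, (5|43)=-1; sign (−1)^0·+1^0·-1^1 = -1.
(a,b)_3: α=4, u≡1; β=0, v≡2 (mod 3); (1|3)=+1, (2|3)=-1; sign (−1)^0·+1^0·-1^4 = +1.
(a,b)_23: α=2, u≡20; β=3, v≡12 (mod 23); (20|23)=-1, (12|23)=+1; sign (−1)^0·-1^3·+1^2 = -1.
(a,b)_∞: sgn(-215)=−, sgn(1265)=+, so +1.
(a,b)_5: α=1, u≡2; β=1, v≡3 (mod 5); (2|5)=-1, (3|5)=-1; sign (−1)^0·-1^1·-1^1 = +1.
(a,b)_2: α=-12, β=-6; u≡1, v≡1 (mod 8); ε(u)ε(v)=0·0, αω(v)=-12·0, βω(u)=-6·0; sum ≡ 0  ⇒  +1.
(a,b)_31: α=2, u≡18; β=0, v≡25 (mod 31); (18|31)=+1, (25|31)=+1; sign (−1)^0·+1^0·+1^2 = +1.
|Ram(-215, 1265)| = 2, even; anisotropic at {23, 43}.

[23, 43]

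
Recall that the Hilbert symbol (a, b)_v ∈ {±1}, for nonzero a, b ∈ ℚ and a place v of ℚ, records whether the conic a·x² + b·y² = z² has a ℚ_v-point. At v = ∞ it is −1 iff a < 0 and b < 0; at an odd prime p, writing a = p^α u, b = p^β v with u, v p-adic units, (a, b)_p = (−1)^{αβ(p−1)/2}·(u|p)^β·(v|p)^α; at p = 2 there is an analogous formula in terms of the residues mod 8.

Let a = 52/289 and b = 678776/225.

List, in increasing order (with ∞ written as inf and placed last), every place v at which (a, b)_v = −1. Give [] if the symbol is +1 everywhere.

[2, 7, 13, 31]

(a, b) ≡ (13, 169694) mod (ℚ^×)²; places V = {2, 3, 5, 7, 13, 17, 23, 31, ∞}.
(a,b)_7: α=0, u≡5; β=1, v≡4 (mod 7); (5|7)=-1, (4|7)=+1; sign (−1)^0·-1^1·+1^0 = -1.
(a,b)_23: α=0, u≡4; β=1, v≡4 (mod 23); (4|23)=+1, (4|23)=+1; sign (−1)^0·+1^1·+1^0 = +1.
(a,b)_17: α=-2, u≡1; β=1, v≡3 (mod 17); (1|17)=+1, (3|17)=-1; sign (−1)^0·+1^1·-1^-2 = +1.
(a,b)_∞: sgn(13)=+, sgn(169694)=+, so +1.
(a,b)_13: α=1, u≡10; β=0, v≡5 (mod 13); (10|13)=+1, (5|13)=-1; sign (−1)^0·+1^0·-1^1 = -1.
(a,b)_31: α=0, u≡30; β=1, v≡9 (mod 31); (30|31)=-1, (9|31)=+1; sign (−1)^0·-1^1·+1^0 = -1.
(a,b)_5: α=0, u≡3; β=-2, v≡4 (mod 5); (3|5)=-1, (4|5)=+1; sign (−1)^0·-1^-2·+1^0 = +1.
(a,b)_2: α=2, β=3; u≡5, v≡7 (mod 8); ε(u)ε(v)=0·1, αω(v)=2·0, βω(u)=3·1; sum ≡ 1  ⇒  -1.
(a,b)_3: α=0, u≡1; β=-2, v≡2 (mod 3); (1|3)=+1, (2|3)=-1; sign (−1)^0·+1^-2·-1^0 = +1.
Ram(13, 169694) = {2, 7, 13, 31}; no ℚ_2-point on the conic.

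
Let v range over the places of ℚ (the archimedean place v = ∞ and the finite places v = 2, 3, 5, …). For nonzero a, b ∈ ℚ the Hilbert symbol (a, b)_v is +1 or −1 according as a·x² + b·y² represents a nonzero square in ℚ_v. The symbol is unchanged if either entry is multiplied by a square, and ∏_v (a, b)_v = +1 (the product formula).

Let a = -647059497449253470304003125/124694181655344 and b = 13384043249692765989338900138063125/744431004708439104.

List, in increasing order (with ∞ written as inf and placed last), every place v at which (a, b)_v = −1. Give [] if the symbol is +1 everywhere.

[17, 47]

(a, b) ≡ (-4255, 15181) mod (ℚ^×)²; places V = {2, 3, 5, 7, 13, 17, 19, 23, 29, 31, 37, 43, 47, ∞}.
(a,b)_29: α=2, u≡8; β=4, v≡10 (mod 29); (8|29)=-1, (10|29)=-1; sign (−1)^0·-1^4·-1^2 = +1.
(a,b)_7: α=-6, u≡2; β=-10, v≡5 (mod 7); (2|7)=+1, (5|7)=-1; sign (−1)^0·+1^-10·-1^-6 = +1.
(a,b)_23: α=-1, u≡5; β=-2, v≡2 (mod 23); (5|23)=-1, (2|23)=+1; sign (−1)^0·-1^-2·+1^-1 = +1.
(a,b)_∞: sgn(-4255)=−, sgn(15181)=+, so +1.
(a,b)_19: α=2, u≡7; β=3, v≡16 (mod 19); (7|19)=+1, (16|19)=+1; sign (−1)^0·+1^3·+1^2 = +1.
(a,b)_3: α=-4, u≡2; β=-4, v≡1 (mod 3); (2|3)=-1, (1|3)=+1; sign (−1)^0·-1^-4·+1^-4 = +1.
(a,b)_13: α=2, u≡12; β=0, v≡10 (mod 13); (12|13)=+1, (10|13)=+1; sign (−1)^0·+1^0·+1^2 = +1.
(a,b)_47: α=2, u≡41; β=3, v≡13 (mod 47); (41|47)=-1, (13|47)=-1; sign (−1)^0·-1^3·-1^2 = -1.
(a,b)_5: α=5, u≡1; β=4, v≡4 (mod 5); (1|5)=+1, (4|5)=+1; sign (−1)^0·+1^4·+1^5 = +1.
(a,b)_43: α=6, u≡26; β=6, v≡20 (mod 43); (26|43)=-1, (20|43)=-1; sign (−1)^0·-1^6·-1^6 = +1.
(a,b)_17: α=2, u≡10; β=3, v≡15 (mod 17); (10|17)=-1, (15|17)=+1; sign (−1)^0·-1^3·+1^2 = -1.
(a,b)_37: α=-1, u≡30; β=2, v≡21 (mod 37); (30|37)=+1, (21|37)=+1; sign (−1)^0·+1^2·+1^-1 = +1.
(a,b)_2: α=-4, β=-6; u≡1, v≡5 (mod 8); ε(u)ε(v)=0·0, αω(v)=-4·1, βω(u)=-6·0; sum ≡ 0  ⇒  +1.
(a,b)_31: α=-2, u≡24; β=-2, v≡21 (mod 31); (24|31)=-1, (21|31)=-1; sign (−1)^0·-1^-2·-1^-2 = +1.
(-4255, 15181 / ℚ) ramifies at {17, 47}: a division algebra.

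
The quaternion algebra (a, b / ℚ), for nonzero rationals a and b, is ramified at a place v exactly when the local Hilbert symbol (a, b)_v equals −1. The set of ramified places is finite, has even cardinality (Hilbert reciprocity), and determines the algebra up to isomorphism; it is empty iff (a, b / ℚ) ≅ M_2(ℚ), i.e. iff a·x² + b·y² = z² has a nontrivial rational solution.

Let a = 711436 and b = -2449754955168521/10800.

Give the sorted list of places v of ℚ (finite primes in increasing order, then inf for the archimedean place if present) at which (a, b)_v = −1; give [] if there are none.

(a, b) ≡ (177859, -232323) mod (ℚ^×)²; places V = {2, 3, 5, 7, 11, 13, 19, 23, 37, ∞}.
(a,b)_37: α=1, u≡25; β=3, v≡1 (mod 37); (25|37)=+1, (1|37)=+1; sign (−1)^0·+1^3·+1^1 = +1.
(a,b)_11: α=1, u≡7; β=2, v≡6 (mod 11); (7|11)=-1, (6|11)=-1; sign (−1)^0·-1^2·-1^1 = -1.
(a,b)_∞: sgn(177859)=+, sgn(-232323)=−, so +1.
(a,b)_7: α=0, u≡5; β=1, v≡6 (mod 7); (5|7)=-1, (6|7)=-1; sign (−1)^0·-1^1·-1^0 = -1.
(a,b)_3: α=0, u≡1; β=-3, v≡1 (mod 3); (1|3)=+1, (1|3)=+1; sign (−1)^0·+1^-3·+1^0 = +1.
(a,b)_5: α=0, u≡1; β=-2, v≡2 (mod 5); (1|5)=+1, (2|5)=-1; sign (−1)^0·+1^-2·-1^0 = +1.
(a,b)_2: α=2, β=-4; u≡3, v≡5 (mod 8); ε(u)ε(v)=1·0, αω(v)=2·1, βω(u)=-4·1; sum ≡ 0  ⇒  +1.
(a,b)_19: α=1, u≡14; β=2, v≡4 (mod 19); (14|19)=-1, (4|19)=+1; sign (−1)^0·-1^2·+1^1 = +1.
(a,b)_13: α=0, u≡11; β=1, v≡10 (mod 13); (11|13)=-1, (10|13)=+1; sign (−1)^0·-1^1·+1^0 = -1.
(a,b)_23: α=1, u≡20; β=3, v≡11 (mod 23); (20|23)=-1, (11|23)=-1; sign (−1)^1·-1^3·-1^1 = -1.
Ram(177859, -232323) = {7, 11, 13, 23}; no ℚ_7-point on the conic.

[7, 11, 13, 23]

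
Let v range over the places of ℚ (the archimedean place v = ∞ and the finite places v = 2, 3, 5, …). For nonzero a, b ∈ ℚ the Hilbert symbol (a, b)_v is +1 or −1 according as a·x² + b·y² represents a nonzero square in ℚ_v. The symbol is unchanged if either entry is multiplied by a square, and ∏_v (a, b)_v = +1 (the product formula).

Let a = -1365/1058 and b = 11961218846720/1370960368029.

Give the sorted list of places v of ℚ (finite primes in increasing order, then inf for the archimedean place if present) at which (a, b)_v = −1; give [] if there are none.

[3, 7]

(a, b) ≡ (-2730, 105) mod (ℚ^×)²; places V = {2, 3, 5, 7, 11, 13, 23, ∞}.
(a,b)_3: α=1, u≡2; β=-3, v≡2 (mod 3); (2|3)=-1, (2|3)=-1; sign (−1)^1·-1^-3·-1^1 = -1.
(a,b)_5: α=1, u≡4; β=1, v≡1 (mod 5); (4|5)=+1, (1|5)=+1; sign (−1)^0·+1^1·+1^1 = +1.
(a,b)_23: α=-2, u≡19; β=-6, v≡1 (mod 23); (19|23)=-1, (1|23)=+1; sign (−1)^0·-1^-6·+1^-2 = +1.
(a,b)_13: α=1, u≡5; β=6, v≡4 (mod 13); (5|13)=-1, (4|13)=+1; sign (−1)^0·-1^6·+1^1 = +1.
(a,b)_2: α=-1, β=12; u≡3, v≡1 (mod 8); ε(u)ε(v)=1·0, αω(v)=-1·0, βω(u)=12·1; sum ≡ 0  ⇒  +1.
(a,b)_∞: sgn(-2730)=−, sgn(105)=+, so +1.
(a,b)_11: α=0, u≡5; β=2, v≡7 (mod 11); (5|11)=+1, (7|11)=-1; sign (−1)^0·+1^2·-1^0 = +1.
(a,b)_7: α=1, u≡1; β=-3, v≡4 (mod 7); (1|7)=+1, (4|7)=+1; sign (−1)^1·+1^-3·+1^1 = -1.
Ram(-2730, 105) = {3, 7}; no ℚ_3-point on the conic.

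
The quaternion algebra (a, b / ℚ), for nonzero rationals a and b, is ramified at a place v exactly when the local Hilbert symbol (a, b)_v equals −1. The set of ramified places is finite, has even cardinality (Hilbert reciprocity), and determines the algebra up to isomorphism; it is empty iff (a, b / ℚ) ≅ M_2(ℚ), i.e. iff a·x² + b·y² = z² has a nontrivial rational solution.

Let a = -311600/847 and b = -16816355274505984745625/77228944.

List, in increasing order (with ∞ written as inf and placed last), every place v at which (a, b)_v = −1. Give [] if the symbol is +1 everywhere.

Mod squares: a ≡ -5453, b ≡ -3857. Check v ∈ {∞, 2, 3, 5, 7, 11, 13, 19, 29, 41}.
v=41: a=41^1·(≡4), b=41^2·(≡30) mod 41; (4|41)=+1, (30|41)=-1; (−1)^{1·2·20}·(+1)^2·(-1)^1 = -1.
v=2: v_2(a)=4, v_2(b)=-4; units ≡ 3, 7 (mod 8); ε·ε+αω+βω = 1·1+4·0+-4·1 ≡ 1  ⇒  (a,b)_2 = -1.
v=13: a=13^0·(≡5), b=13^-6·(≡9) mod 13; (5|13)=-1, (9|13)=+1; (−1)^{0·-6·6}·(-1)^-6·(+1)^0 = +1.
v=19: a=19^1·(≡17), b=19^7·(≡17) mod 19; (17|19)=+1, (17|19)=+1; (−1)^{1·7·9}·(+1)^7·(+1)^1 = -1.
v=7: a=7^-1·(≡6), b=7^1·(≡4) mod 7; (6|7)=-1, (4|7)=+1; (−1)^{-1·1·3}·(-1)^1·(+1)^-1 = +1.
v=3: a=3^0·(≡1), b=3^6·(≡1) mod 3; (1|3)=+1, (1|3)=+1; (−1)^{0·6·1}·(+1)^6·(+1)^0 = +1.
v=29: a=29^0·(≡25), b=29^1·(≡26) mod 29; (25|29)=+1, (26|29)=-1; (−1)^{0·1·14}·(+1)^1·(-1)^0 = +1.
v=∞: -5453 < 0 and -3857 < 0  ⇒  (a,b)_∞ = -1.
v=5: a=5^2·(≡3), b=5^4·(≡3) mod 5; (3|5)=-1, (3|5)=-1; (−1)^{2·4·2}·(-1)^4·(-1)^2 = +1.
v=11: a=11^-2·(≡9), b=11^2·(≡1) mod 11; (9|11)=+1, (1|11)=+1; (−1)^{-2·2·5}·(+1)^2·(+1)^-2 = +1.
(-5453, -3857 / ℚ) ramifies at {2, 19, 41, ∞}: a division algebra.

[2, 19, 41, inf]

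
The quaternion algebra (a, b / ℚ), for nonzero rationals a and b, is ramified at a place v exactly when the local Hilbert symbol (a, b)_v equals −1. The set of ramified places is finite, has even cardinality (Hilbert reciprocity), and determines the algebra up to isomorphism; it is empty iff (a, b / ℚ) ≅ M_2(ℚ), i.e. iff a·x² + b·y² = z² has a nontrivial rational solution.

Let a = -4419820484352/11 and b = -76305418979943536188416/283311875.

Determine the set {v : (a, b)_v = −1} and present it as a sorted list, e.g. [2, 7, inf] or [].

[2, inf]

Mod squares: a ≡ -7293, b ≡ -429. Check v ∈ {∞, 2, 3, 5, 7, 11, 13, 17, 29}.
v=13: a=13^1·(≡7), b=13^1·(≡11) mod 13; (7|13)=-1, (11|13)=-1; (−1)^{1·1·6}·(-1)^1·(-1)^1 = +1.
v=5: a=5^0·(≡3), b=5^-4·(≡1) mod 5; (3|5)=-1, (1|5)=+1; (−1)^{0·-4·2}·(-1)^-4·(+1)^0 = +1.
v=7: a=7^2·(≡2), b=7^-2·(≡5) mod 7; (2|7)=+1, (5|7)=-1; (−1)^{2·-2·3}·(+1)^-2·(-1)^2 = +1.
v=11: a=11^-1·(≡2), b=11^-1·(≡1) mod 11; (2|11)=-1, (1|11)=+1; (−1)^{-1·-1·5}·(-1)^-1·(+1)^-1 = +1.
v=∞: -7293 < 0 and -429 < 0  ⇒  (a,b)_∞ = -1.
v=29: a=29^0·(≡14), b=29^-2·(≡5) mod 29; (14|29)=-1, (5|29)=+1; (−1)^{0·-2·14}·(-1)^-2·(+1)^0 = +1.
v=2: v_2(a)=8, v_2(b)=10; units ≡ 3, 3 (mod 8); ε·ε+αω+βω = 1·1+8·1+10·1 ≡ 1  ⇒  (a,b)_2 = -1.
v=3: a=3^13·(≡2), b=3^29·(≡1) mod 3; (2|3)=-1, (1|3)=+1; (−1)^{13·29·1}·(-1)^29·(+1)^13 = +1.
v=17: a=17^1·(≡16), b=17^4·(≡8) mod 17; (16|17)=+1, (8|17)=+1; (−1)^{1·4·8}·(+1)^4·(+1)^1 = +1.
Ram(-7293, -429) = {2, ∞}; no ℚ_2-point on the conic.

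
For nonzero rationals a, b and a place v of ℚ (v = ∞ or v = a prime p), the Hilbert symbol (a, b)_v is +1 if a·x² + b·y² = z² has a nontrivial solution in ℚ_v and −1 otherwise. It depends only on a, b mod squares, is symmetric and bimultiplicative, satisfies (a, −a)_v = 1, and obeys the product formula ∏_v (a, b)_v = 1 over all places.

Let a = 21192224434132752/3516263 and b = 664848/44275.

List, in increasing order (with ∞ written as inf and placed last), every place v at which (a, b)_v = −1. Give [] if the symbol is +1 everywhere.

[2, 3, 13, 23]

(a, b) ≡ (1312311, 100947) mod (ℚ^×)²; places V = {2, 3, 5, 7, 11, 13, 17, 19, 23, ∞}.
(a,b)_3: α=13, u≡1; β=7, v≡1 (mod 3); (1|3)=+1, (1|3)=+1; sign (−1)^1·+1^7·+1^13 = -1.
(a,b)_23: α=-3, u≡14; β=-1, v≡15 (mod 23); (14|23)=-1, (15|23)=-1; sign (−1)^1·-1^-1·-1^-3 = -1.
(a,b)_13: α=1, u≡5; β=0, v≡8 (mod 13); (5|13)=-1, (8|13)=-1; sign (−1)^0·-1^0·-1^1 = -1.
(a,b)_5: α=0, u≡4; β=-2, v≡3 (mod 5); (4|5)=+1, (3|5)=-1; sign (−1)^0·+1^-2·-1^0 = +1.
(a,b)_7: α=1, u≡3; β=-1, v≡4 (mod 7); (3|7)=-1, (4|7)=+1; sign (−1)^1·-1^-1·+1^1 = +1.
(a,b)_19: α=3, u≡6; β=1, v≡14 (mod 19); (6|19)=+1, (14|19)=-1; sign (−1)^1·+1^1·-1^3 = +1.
(a,b)_∞: sgn(1312311)=+, sgn(100947)=+, so +1.
(a,b)_2: α=4, β=4; u≡7, v≡3 (mod 8); ε(u)ε(v)=1·1, αω(v)=4·1, βω(u)=4·0; sum ≡ 1  ⇒  -1.
(a,b)_11: α=3, u≡7; β=-1, v≡3 (mod 11); (7|11)=-1, (3|11)=+1; sign (−1)^1·-1^-1·+1^3 = +1.
(a,b)_17: α=-2, u≡15; β=0, v≡9 (mod 17); (15|17)=+1, (9|17)=+1; sign (−1)^0·+1^0·+1^-2 = +1.
|Ram(1312311, 100947)| = 4, even; anisotropic at {2, 3, 13, 23}.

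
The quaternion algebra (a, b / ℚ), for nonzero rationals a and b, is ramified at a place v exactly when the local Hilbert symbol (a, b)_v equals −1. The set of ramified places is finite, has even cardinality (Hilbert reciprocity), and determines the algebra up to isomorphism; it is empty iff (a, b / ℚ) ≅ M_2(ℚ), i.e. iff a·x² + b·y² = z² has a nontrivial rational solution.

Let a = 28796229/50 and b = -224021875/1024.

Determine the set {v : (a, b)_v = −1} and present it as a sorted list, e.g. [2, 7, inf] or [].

[2, 3, 5, 11]

Mod squares: a ≡ 8778, b ≡ -7315. Check v ∈ {∞, 2, 3, 5, 7, 11, 19}.
v=5: a=5^-2·(≡2), b=5^5·(≡2) mod 5; (2|5)=-1, (2|5)=-1; (−1)^{-2·5·2}·(-1)^5·(-1)^-2 = -1.
v=11: a=11^1·(≡8), b=11^1·(≡6) mod 11; (8|11)=-1, (6|11)=-1; (−1)^{1·1·5}·(-1)^1·(-1)^1 = -1.
v=2: v_2(a)=-1, v_2(b)=-10; units ≡ 5, 5 (mod 8); ε·ε+αω+βω = 0·0+-1·1+-10·1 ≡ 1  ⇒  (a,b)_2 = -1.
v=7: a=7^1·(≡1), b=7^3·(≡5) mod 7; (1|7)=+1, (5|7)=-1; (−1)^{1·3·3}·(+1)^3·(-1)^1 = +1.
v=3: a=3^9·(≡1), b=3^0·(≡2) mod 3; (1|3)=+1, (2|3)=-1; (−1)^{9·0·1}·(+1)^0·(-1)^9 = -1.
v=∞: 8778 > 0 and -7315 < 0  ⇒  (a,b)_∞ = +1.
v=19: a=19^1·(≡11), b=19^1·(≡2) mod 19; (11|19)=+1, (2|19)=-1; (−1)^{1·1·9}·(+1)^1·(-1)^1 = +1.
(8778, -7315 / ℚ) ramifies at {2, 3, 5, 11}: a division algebra.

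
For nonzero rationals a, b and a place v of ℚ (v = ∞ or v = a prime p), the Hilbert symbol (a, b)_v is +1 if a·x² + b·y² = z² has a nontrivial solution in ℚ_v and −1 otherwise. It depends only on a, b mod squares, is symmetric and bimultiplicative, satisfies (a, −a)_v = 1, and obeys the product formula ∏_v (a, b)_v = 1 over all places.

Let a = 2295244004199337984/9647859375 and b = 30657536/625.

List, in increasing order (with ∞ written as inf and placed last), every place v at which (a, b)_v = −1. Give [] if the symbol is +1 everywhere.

(a, b) ≡ (7, 611) mod (ℚ^×)²; places V = {2, 3, 5, 7, 11, 13, 17, 43, 47, 53, ∞}.
(a,b)_2: α=12, β=10; u≡7, v≡3 (mod 8); ε(u)ε(v)=1·1, αω(v)=12·1, βω(u)=10·0; sum ≡ 1  ⇒  -1.
(a,b)_13: α=2, u≡11; β=1, v≡7 (mod 13); (11|13)=-1, (7|13)=-1; sign (−1)^0·-1^1·-1^2 = -1.
(a,b)_7: α=-1, u≡1; β=2, v≡2 (mod 7); (1|7)=+1, (2|7)=+1; sign (−1)^0·+1^2·+1^-1 = +1.
(a,b)_3: α=-6, u≡1; β=0, v≡2 (mod 3); (1|3)=+1, (2|3)=-1; sign (−1)^0·+1^0·-1^-6 = +1.
(a,b)_17: α=2, u≡7; β=0, v≡15 (mod 17); (7|17)=-1, (15|17)=+1; sign (−1)^0·-1^0·+1^2 = +1.
(a,b)_47: α=2, u≡17; β=1, v≡15 (mod 47); (17|47)=+1, (15|47)=-1; sign (−1)^0·+1^1·-1^2 = +1.
(a,b)_5: α=-6, u≡3; β=-4, v≡1 (mod 5); (3|5)=-1, (1|5)=+1; sign (−1)^0·-1^-4·+1^-6 = +1.
(a,b)_43: α=2, u≡28; β=0, v≡13 (mod 43); (28|43)=-1, (13|43)=+1; sign (−1)^0·-1^0·+1^2 = +1.
(a,b)_∞: sgn(7)=+, sgn(611)=+, so +1.
(a,b)_53: α=2, u≡17; β=0, v≡43 (mod 53); (17|53)=+1, (43|53)=+1; sign (−1)^0·+1^0·+1^2 = +1.
(a,b)_11: α=-2, u≡2; β=0, v≡7 (mod 11); (2|11)=-1, (7|11)=-1; sign (−1)^0·-1^0·-1^-2 = +1.
(7, 611 / ℚ) ramifies at {2, 13}: a division algebra.

[2, 13]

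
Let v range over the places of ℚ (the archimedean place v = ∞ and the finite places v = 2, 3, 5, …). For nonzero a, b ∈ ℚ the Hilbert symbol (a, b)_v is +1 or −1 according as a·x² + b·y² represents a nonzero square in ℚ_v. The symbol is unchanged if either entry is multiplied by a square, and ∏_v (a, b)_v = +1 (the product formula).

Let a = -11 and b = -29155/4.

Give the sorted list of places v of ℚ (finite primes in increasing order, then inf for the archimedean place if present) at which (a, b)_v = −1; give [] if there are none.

(a, b) ≡ (-11, -595) mod (ℚ^×)²; places V = {2, 5, 7, 11, 17, ∞}.
(a,b)_7: α=0, u≡3; β=3, v≡5 (mod 7); (3|7)=-1, (5|7)=-1; sign (−1)^0·-1^3·-1^0 = -1.
(a,b)_17: α=0, u≡6; β=1, v≡9 (mod 17); (6|17)=-1, (9|17)=+1; sign (−1)^0·-1^1·+1^0 = -1.
(a,b)_11: α=1, u≡10; β=0, v≡7 (mod 11); (10|11)=-1, (7|11)=-1; sign (−1)^0·-1^0·-1^1 = -1.
(a,b)_∞: sgn(-11)=−, sgn(-595)=−, so -1.
(a,b)_5: α=0, u≡4; β=1, v≡1 (mod 5); (4|5)=+1, (1|5)=+1; sign (−1)^0·+1^1·+1^0 = +1.
(a,b)_2: α=0, β=-2; u≡5, v≡5 (mod 8); ε(u)ε(v)=0·0, αω(v)=0·1, βω(u)=-2·1; sum ≡ 0  ⇒  +1.
Ram(-11, -595) = {7, 11, 17, ∞}; no ℚ_7-point on the conic.

[7, 11, 17, inf]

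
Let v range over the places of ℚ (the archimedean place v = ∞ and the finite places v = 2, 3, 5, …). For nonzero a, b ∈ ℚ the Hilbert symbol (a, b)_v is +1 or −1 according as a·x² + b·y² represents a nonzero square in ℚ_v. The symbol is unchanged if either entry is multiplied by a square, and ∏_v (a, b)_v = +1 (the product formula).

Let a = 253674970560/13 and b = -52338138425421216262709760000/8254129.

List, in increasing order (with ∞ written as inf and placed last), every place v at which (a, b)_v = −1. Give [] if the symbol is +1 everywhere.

Mod squares: a ≡ 584155, b ≡ -6061. Check v ∈ {∞, 2, 3, 5, 11, 13, 17, 19, 29, 43}.
v=11: a=11^3·(≡10), b=11^3·(≡10) mod 11; (10|11)=-1, (10|11)=-1; (−1)^{3·3·5}·(-1)^3·(-1)^3 = -1.
v=43: a=43^1·(≡35), b=43^2·(≡22) mod 43; (35|43)=+1, (22|43)=-1; (−1)^{1·2·21}·(+1)^2·(-1)^1 = -1.
v=13: a=13^-1·(≡11), b=13^-4·(≡12) mod 13; (11|13)=-1, (12|13)=+1; (−1)^{-1·-4·6}·(-1)^-4·(+1)^-1 = +1.
v=17: a=17^0·(≡1), b=17^-2·(≡9) mod 17; (1|17)=+1, (9|17)=+1; (−1)^{0·-2·8}·(+1)^-2·(+1)^0 = +1.
v=29: a=29^0·(≡11), b=29^5·(≡9) mod 29; (11|29)=-1, (9|29)=+1; (−1)^{0·5·14}·(-1)^5·(+1)^0 = -1.
v=5: a=5^1·(≡4), b=5^4·(≡1) mod 5; (4|5)=+1, (1|5)=+1; (−1)^{1·4·2}·(+1)^4·(+1)^1 = +1.
v=∞: 584155 > 0 and -6061 < 0  ⇒  (a,b)_∞ = +1.
v=19: a=19^1·(≡8), b=19^3·(≡16) mod 19; (8|19)=-1, (16|19)=+1; (−1)^{1·3·9}·(-1)^3·(+1)^1 = +1.
v=3: a=3^6·(≡1), b=3^10·(≡2) mod 3; (1|3)=+1, (2|3)=-1; (−1)^{6·10·1}·(+1)^10·(-1)^6 = +1.
v=2: v_2(a)=6, v_2(b)=12; units ≡ 3, 3 (mod 8); ε·ε+αω+βω = 1·1+6·1+12·1 ≡ 1  ⇒  (a,b)_2 = -1.
Ram(584155, -6061) = {2, 11, 29, 43}; no ℚ_2-point on the conic.

[2, 11, 29, 43]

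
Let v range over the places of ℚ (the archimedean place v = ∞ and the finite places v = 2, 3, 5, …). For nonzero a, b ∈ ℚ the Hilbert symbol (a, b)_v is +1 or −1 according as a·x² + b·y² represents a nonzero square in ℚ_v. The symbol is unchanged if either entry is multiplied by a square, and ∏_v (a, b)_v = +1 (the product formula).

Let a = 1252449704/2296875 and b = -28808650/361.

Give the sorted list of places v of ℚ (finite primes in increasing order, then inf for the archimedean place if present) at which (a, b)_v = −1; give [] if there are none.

(a, b) ≡ (222, -1152346) mod (ℚ^×)²; places V = {2, 3, 5, 7, 11, 13, 17, 19, 23, 37, 41, 47, ∞}.
(a,b)_37: α=1, u≡18; β=0, v≡13 (mod 37); (18|37)=-1, (13|37)=-1; sign (−1)^0·-1^0·-1^1 = -1.
(a,b)_13: α=0, u≡10; β=1, v≡6 (mod 13); (10|13)=+1, (6|13)=-1; sign (−1)^0·+1^1·-1^0 = +1.
(a,b)_11: α=4, u≡7; β=0, v≡1 (mod 11); (7|11)=-1, (1|11)=+1; sign (−1)^0·-1^0·+1^4 = +1.
(a,b)_47: α=0, u≡3; β=1, v≡36 (mod 47); (3|47)=+1, (36|47)=+1; sign (−1)^0·+1^1·+1^0 = +1.
(a,b)_7: α=-2, u≡3; β=0, v≡1 (mod 7); (3|7)=-1, (1|7)=+1; sign (−1)^0·-1^0·+1^-2 = +1.
(a,b)_19: α=0, u≡3; β=-2, v≡5 (mod 19); (3|19)=-1, (5|19)=+1; sign (−1)^0·-1^-2·+1^0 = +1.
(a,b)_23: α=0, u≡15; β=1, v≡22 (mod 23); (15|23)=-1, (22|23)=-1; sign (−1)^0·-1^1·-1^0 = -1.
(a,b)_5: α=-6, u≡2; β=2, v≡4 (mod 5); (2|5)=-1, (4|5)=+1; sign (−1)^0·-1^2·+1^-6 = +1.
(a,b)_3: α=-1, u≡2; β=0, v≡2 (mod 3); (2|3)=-1, (2|3)=-1; sign (−1)^0·-1^0·-1^-1 = -1.
(a,b)_17: α=2, u≡9; β=0, v≡15 (mod 17); (9|17)=+1, (15|17)=+1; sign (−1)^0·+1^0·+1^2 = +1.
(a,b)_2: α=3, β=1; u≡7, v≡3 (mod 8); ε(u)ε(v)=1·1, αω(v)=3·1, βω(u)=1·0; sum ≡ 0  ⇒  +1.
(a,b)_∞: sgn(222)=+, sgn(-1152346)=−, so +1.
(a,b)_41: α=0, u≡11; β=1, v≡40 (mod 41); (11|41)=-1, (40|41)=+1; sign (−1)^0·-1^1·+1^0 = -1.
(222, -1152346 / ℚ) ramifies at {3, 23, 37, 41}: a division algebra.

[3, 23, 37, 41]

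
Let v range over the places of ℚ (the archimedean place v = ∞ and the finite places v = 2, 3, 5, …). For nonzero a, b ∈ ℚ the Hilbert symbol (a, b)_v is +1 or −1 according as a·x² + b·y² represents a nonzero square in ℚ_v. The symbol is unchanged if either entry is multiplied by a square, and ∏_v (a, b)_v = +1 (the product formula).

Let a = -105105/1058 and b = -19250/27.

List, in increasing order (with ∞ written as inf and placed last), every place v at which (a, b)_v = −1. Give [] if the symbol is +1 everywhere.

Mod squares: a ≡ -4290, b ≡ -2310. Check v ∈ {∞, 2, 3, 5, 7, 11, 13, 23}.
v=11: a=11^1·(≡2), b=11^1·(≡2) mod 11; (2|11)=-1, (2|11)=-1; (−1)^{1·1·5}·(-1)^1·(-1)^1 = -1.
v=2: v_2(a)=-1, v_2(b)=1; units ≡ 7, 5 (mod 8); ε·ε+αω+βω = 1·0+-1·1+1·0 ≡ 1  ⇒  (a,b)_2 = -1.
v=7: a=7^2·(≡4), b=7^1·(≡6) mod 7; (4|7)=+1, (6|7)=-1; (−1)^{2·1·3}·(+1)^1·(-1)^2 = +1.
v=13: a=13^1·(≡8), b=13^0·(≡3) mod 13; (8|13)=-1, (3|13)=+1; (−1)^{1·0·6}·(-1)^0·(+1)^1 = +1.
v=5: a=5^1·(≡3), b=5^3·(≡3) mod 5; (3|5)=-1, (3|5)=-1; (−1)^{1·3·2}·(-1)^3·(-1)^1 = +1.
v=3: a=3^1·(≡1), b=3^-3·(≡1) mod 3; (1|3)=+1, (1|3)=+1; (−1)^{1·-3·1}·(+1)^-3·(+1)^1 = -1.
v=∞: -4290 < 0 and -2310 < 0  ⇒  (a,b)_∞ = -1.
v=23: a=23^-2·(≡14), b=23^0·(≡6) mod 23; (14|23)=-1, (6|23)=+1; (−1)^{-2·0·11}·(-1)^0·(+1)^-2 = +1.
(-4290, -2310 / ℚ) ramifies at {2, 3, 11, ∞}: a division algebra.

[2, 3, 11, inf]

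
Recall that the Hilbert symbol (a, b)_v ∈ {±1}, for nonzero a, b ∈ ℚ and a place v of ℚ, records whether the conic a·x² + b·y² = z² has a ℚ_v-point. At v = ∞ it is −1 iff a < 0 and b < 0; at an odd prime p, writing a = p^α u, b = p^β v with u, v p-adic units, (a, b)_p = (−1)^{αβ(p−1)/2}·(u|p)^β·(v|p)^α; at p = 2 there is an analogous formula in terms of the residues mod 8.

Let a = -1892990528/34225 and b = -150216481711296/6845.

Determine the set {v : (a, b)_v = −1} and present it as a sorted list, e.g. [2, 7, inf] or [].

[5, 7, 13, 17, 23, inf]

(a, b) ≡ (-55913, -95095) mod (ℚ^×)²; places V = {2, 3, 5, 7, 11, 13, 17, 19, 23, 37, ∞}.
(a,b)_37: α=-2, u≡19; β=-2, v≡14 (mod 37); (19|37)=-1, (14|37)=-1; sign (−1)^0·-1^-2·-1^-2 = +1.
(a,b)_19: α=0, u≡5; β=1, v≡6 (mod 19); (5|19)=+1, (6|19)=+1; sign (−1)^0·+1^1·+1^0 = +1.
(a,b)_7: α=0, u≡6; β=3, v≡4 (mod 7); (6|7)=-1, (4|7)=+1; sign (−1)^0·-1^3·+1^0 = -1.
(a,b)_11: α=1, u≡6; β=1, v≡5 (mod 11); (6|11)=-1, (5|11)=+1; sign (−1)^1·-1^1·+1^1 = +1.
(a,b)_17: α=1, u≡16; β=0, v≡12 (mod 17); (16|17)=+1, (12|17)=-1; sign (−1)^0·+1^0·-1^1 = -1.
(a,b)_5: α=-2, u≡3; β=-1, v≡1 (mod 5); (3|5)=-1, (1|5)=+1; sign (−1)^0·-1^-1·+1^-2 = -1.
(a,b)_23: α=3, u≡11; β=4, v≡7 (mod 23); (11|23)=-1, (7|23)=-1; sign (−1)^0·-1^4·-1^3 = -1.
(a,b)_∞: sgn(-55913)=−, sgn(-95095)=−, so -1.
(a,b)_2: α=6, β=6; u≡7, v≡1 (mod 8); ε(u)ε(v)=1·0, αω(v)=6·0, βω(u)=6·0; sum ≡ 0  ⇒  +1.
(a,b)_13: α=1, u≡11; β=1, v≡10 (mod 13); (11|13)=-1, (10|13)=+1; sign (−1)^0·-1^1·+1^1 = -1.
(a,b)_3: α=0, u≡1; β=2, v≡2 (mod 3); (1|3)=+1, (2|3)=-1; sign (−1)^0·+1^2·-1^0 = +1.
(-55913, -95095 / ℚ) ramifies at {5, 7, 13, 17, 23, ∞}: a division algebra.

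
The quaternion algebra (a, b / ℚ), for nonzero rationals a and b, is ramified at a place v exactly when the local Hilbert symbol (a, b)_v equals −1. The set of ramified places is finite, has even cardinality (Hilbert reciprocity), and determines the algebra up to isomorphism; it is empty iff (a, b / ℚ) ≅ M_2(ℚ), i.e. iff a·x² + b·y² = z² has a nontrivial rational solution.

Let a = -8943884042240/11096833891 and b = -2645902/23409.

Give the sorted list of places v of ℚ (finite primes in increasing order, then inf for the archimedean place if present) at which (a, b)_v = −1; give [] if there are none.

[2, 5, 19, inf]

(a, b) ≡ (-5510, -1102) mod (ℚ^×)²; places V = {2, 3, 5, 7, 11, 13, 17, 19, 29, ∞}.
(a,b)_3: α=0, u≡1; β=-4, v≡2 (mod 3); (1|3)=+1, (2|3)=-1; sign (−1)^0·+1^-4·-1^0 = +1.
(a,b)_29: α=1, u≡25; β=1, v≡9 (mod 29); (25|29)=+1, (9|29)=+1; sign (−1)^0·+1^1·+1^1 = +1.
(a,b)_2: α=19, β=1; u≡5, v≡1 (mod 8); ε(u)ε(v)=0·0, αω(v)=19·0, βω(u)=1·1; sum ≡ 1  ⇒  -1.
(a,b)_17: α=0, u≡9; β=-2, v≡14 (mod 17); (9|17)=+1, (14|17)=-1; sign (−1)^0·+1^-2·-1^0 = +1.
(a,b)_7: α=6, u≡6; β=4, v≡4 (mod 7); (6|7)=-1, (4|7)=+1; sign (−1)^0·-1^4·+1^6 = +1.
(a,b)_13: α=-6, u≡2; β=0, v≡3 (mod 13); (2|13)=-1, (3|13)=+1; sign (−1)^0·-1^0·+1^-6 = +1.
(a,b)_5: α=1, u≡2; β=0, v≡2 (mod 5); (2|5)=-1, (2|5)=-1; sign (−1)^0·-1^0·-1^1 = -1.
(a,b)_11: α=-2, u≡3; β=0, v≡5 (mod 11); (3|11)=+1, (5|11)=+1; sign (−1)^0·+1^0·+1^-2 = +1.
(a,b)_19: α=-1, u≡14; β=1, v≡12 (mod 19); (14|19)=-1, (12|19)=-1; sign (−1)^1·-1^1·-1^-1 = -1.
(a,b)_∞: sgn(-5510)=−, sgn(-1102)=−, so -1.
(-5510, -1102 / ℚ) ramifies at {2, 5, 19, ∞}: a division algebra.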